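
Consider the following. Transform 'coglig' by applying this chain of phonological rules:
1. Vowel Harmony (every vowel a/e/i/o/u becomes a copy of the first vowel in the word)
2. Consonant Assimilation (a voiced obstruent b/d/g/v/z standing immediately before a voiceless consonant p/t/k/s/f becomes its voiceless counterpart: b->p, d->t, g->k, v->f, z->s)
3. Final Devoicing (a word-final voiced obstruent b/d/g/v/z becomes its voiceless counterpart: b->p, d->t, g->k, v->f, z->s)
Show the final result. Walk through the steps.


Starting form: 'coglig'
Rule 1: Vowel Harmony: all vowels become 'o' (matching first vowel). 'coglig' -> 'coglog'
Rule 2: Consonant Assimilation: no voiced obstruent (b/d/g/v/z) stands immediately before a voiceless consonant (p/t/k/s/f). No change.
Rule 3: Final Devoicing: word-final voiced obstruent 'g' becomes voiceless 'k'. 'coglog' -> 'coglok'
Final form: 'coglok'

coglok


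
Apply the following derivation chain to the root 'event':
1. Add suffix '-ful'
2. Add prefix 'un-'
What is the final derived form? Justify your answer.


Step 1: Add suffix '-ful' to 'event' = 'eventful'
Step 2: Add prefix 'un-' to 'eventful' = 'uneventful'

uneventful


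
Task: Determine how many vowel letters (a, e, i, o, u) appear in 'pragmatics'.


Vowels in 'pragmatics': a, a, i = 3 vowels.

3


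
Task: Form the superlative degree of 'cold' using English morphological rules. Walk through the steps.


Apply superlative formation (add -est): 'cold' -> 'coldest'.

coldest


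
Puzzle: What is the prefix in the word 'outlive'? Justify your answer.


The word 'outlive' = 'out' (prefix) + 'live' (root). The prefix is 'out'.

out


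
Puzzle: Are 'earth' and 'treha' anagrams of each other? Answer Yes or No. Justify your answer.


Sorted letters of 'earth': 'aehrt'
Sorted letters of 'treha': 'aehrt'
They match.

Yes


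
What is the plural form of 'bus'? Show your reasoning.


Apply rule: Add -es (sibilant/fricative ending). 'bus' becomes 'buses'.

buses


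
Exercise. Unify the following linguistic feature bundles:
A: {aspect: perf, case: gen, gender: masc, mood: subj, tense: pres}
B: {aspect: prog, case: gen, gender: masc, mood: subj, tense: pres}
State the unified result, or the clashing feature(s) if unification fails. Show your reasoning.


Compare features:
aspect: A=perf vs B=prog -> CLASH
case: A=gen vs B=gen -> unified: gen
gender: A=masc vs B=masc -> unified: masc
mood: A=subj vs B=subj -> unified: subj
tense: A=pres vs B=pres -> unified: pres
Clash detected on feature 'aspect' (perf vs prog); unification fails.

CLASH on 'aspect' (perf vs prog)


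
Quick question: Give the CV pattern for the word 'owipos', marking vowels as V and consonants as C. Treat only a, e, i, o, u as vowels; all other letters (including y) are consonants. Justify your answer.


Letter mapping: o = V, w = C, i = V, p = C, o = V, s = C.

VCVCVC


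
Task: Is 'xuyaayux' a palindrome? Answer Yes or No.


Forward: 'xuyaayux'
Reversed: 'xuyaayux'
They are identical.

Yes


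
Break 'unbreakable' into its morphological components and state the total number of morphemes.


Step 1: Identify prefix: 'un' (meaning: not/reverse)
Step 2: Identify root: 'break'
Step 3: Identify suffix(es): 'able'
Decomposition: un- (prefix: not/reverse) + break (root) + -able (suffix: capable of)
Total morphemes: 3

3 morphemes (un- (prefix: not/reverse) + break (root) + -able (suffix: capable of))


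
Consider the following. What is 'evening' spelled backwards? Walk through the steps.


Reverse 'evening' character by character: 'gnineve'.

gnineve


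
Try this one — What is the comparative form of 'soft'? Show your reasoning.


Apply comparative formation (add -er): 'soft' -> 'softer'.

softer


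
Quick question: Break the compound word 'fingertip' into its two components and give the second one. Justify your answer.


Split 'fingertip' into 'finger' + 'tip'. The second part is 'tip'.

tip


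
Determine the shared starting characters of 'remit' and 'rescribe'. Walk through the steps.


Compare from the start: 2 characters match: 're'. Mismatch at position 3: 'm' vs 's'.

re


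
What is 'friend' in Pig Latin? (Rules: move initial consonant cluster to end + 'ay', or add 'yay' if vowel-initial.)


'friend': move consonant cluster 'fr' to end and add 'ay': 'iendfray'.

iendfray


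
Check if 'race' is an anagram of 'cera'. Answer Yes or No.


Sorted letters of 'race': 'acer'
Sorted letters of 'cera': 'acer'
They match.

Yes


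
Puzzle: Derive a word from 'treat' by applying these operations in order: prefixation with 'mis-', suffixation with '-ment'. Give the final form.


Step 1: Add prefix 'mis-' to 'treat' = 'mistreat'
Step 2: Add suffix '-ment' to 'mistreat' = 'mistreatment'

mistreatment


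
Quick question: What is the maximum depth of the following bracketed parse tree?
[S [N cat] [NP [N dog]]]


Count bracket nesting levels:
'[' at pos 0: depth = 1
'[' at pos 3: depth = 2
'[' at pos 11: depth = 2
'[' at pos 15: depth = 3
Maximum depth reached: 3

3


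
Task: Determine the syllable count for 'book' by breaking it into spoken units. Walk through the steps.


Break 'book' into syllables: book -> book = 1 syllable

1 syllable


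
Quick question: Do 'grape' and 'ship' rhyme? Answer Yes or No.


Rime (stressed vowel + following sounds) of 'grape': -ape = /eɪp/
Rime of 'ship': -ip = /ɪp/
/eɪp/ and /ɪp/ are different ending sounds, so the words do not rhyme.

No


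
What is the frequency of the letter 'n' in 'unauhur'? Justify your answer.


Letter 'n' in 'unauhur': found at position(s) 2 = 1 occurrence(s).

1


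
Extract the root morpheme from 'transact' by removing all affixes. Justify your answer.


Remove prefix 'trans' from 'transact' to get root 'act'.

act


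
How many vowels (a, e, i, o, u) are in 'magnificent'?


Vowels in 'magnificent': a, i, i, e = 4 vowels.

4


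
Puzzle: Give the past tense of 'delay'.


Apply rule: Add -ed. 'delay' becomes 'delayed'.

delayed


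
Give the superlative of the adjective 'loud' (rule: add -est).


Apply superlative formation (add -est): 'loud' -> 'loudest'.

loudest


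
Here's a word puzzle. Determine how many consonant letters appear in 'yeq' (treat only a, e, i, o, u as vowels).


Consonants in 'yeq': y, q = 2 consonants.

2


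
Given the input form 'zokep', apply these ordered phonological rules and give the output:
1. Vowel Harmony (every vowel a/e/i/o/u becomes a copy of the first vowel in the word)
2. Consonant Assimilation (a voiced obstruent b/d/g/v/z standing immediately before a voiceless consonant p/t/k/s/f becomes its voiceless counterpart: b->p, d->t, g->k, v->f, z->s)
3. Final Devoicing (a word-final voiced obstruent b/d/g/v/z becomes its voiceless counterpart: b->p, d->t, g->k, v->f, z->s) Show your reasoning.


Starting form: 'zokep'
Rule 1: Vowel Harmony: all vowels become 'o' (matching first vowel). 'zokep' -> 'zokop'
Rule 2: Consonant Assimilation: no voiced obstruent (b/d/g/v/z) stands immediately before a voiceless consonant (p/t/k/s/f). No change.
Rule 3: Final Devoicing: final consonant 'p' is not one of the voiced obstruents b/d/g/v/z. No change.
Final form: 'zokop'

zokop


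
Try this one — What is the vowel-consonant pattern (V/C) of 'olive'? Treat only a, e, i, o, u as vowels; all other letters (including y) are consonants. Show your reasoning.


Letter mapping: o = V, l = C, i = V, v = C, e = V.

VCVCV


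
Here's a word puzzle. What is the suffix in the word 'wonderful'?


The word 'wonderful' = 'wonder' (root) + '-ful' (suffix). The suffix is '-ful'.

ful


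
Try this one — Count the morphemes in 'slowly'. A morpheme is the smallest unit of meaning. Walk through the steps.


Decomposition: slow (root) + -ly (suffix) = 2 morpheme(s)

2 morphemes


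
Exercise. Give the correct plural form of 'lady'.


Apply rule: Change -y to -ies (consonant + y). 'lady' becomes 'ladies'.

ladies


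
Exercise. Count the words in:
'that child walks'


Split into words: that | child | walks = 3 words.

3


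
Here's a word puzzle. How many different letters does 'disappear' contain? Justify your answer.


Unique letters in 'disappear': {a, d, e, i, p, r, s} = 7 distinct letters.

7


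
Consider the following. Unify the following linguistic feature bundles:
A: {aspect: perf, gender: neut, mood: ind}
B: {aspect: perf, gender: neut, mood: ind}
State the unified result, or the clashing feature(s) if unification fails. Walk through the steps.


Compare features:
aspect: A=perf vs B=perf -> unified: perf
gender: A=neut vs B=neut -> unified: neut
mood: A=ind vs B=ind -> unified: ind
No clashes found.

Unified: {aspect: perf, gender: neut, mood: ind}


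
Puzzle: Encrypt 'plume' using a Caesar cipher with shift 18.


Shift each letter by 18: p -> h, l -> d, u -> m, m -> e, e -> w. Result: 'hdmew'.

hdmew


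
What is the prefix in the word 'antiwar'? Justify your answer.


The word 'antiwar' = 'anti' (prefix) + 'war' (root). The prefix is 'anti'.

anti


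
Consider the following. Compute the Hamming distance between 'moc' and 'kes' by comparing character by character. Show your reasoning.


Alignment:
Position 1: 'm' vs 'k' = DIFFER
Position 2: 'o' vs 'e' = DIFFER
Position 3: 'c' vs 's' = DIFFER
Total differences: 3

3


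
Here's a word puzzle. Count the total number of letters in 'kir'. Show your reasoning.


Spell out 'kir' and number each letter: k(1), i(2), r(3). Total: 3 letters.

3


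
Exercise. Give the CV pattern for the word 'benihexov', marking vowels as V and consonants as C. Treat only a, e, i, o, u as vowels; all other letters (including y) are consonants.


Letter mapping: b = C, e = V, n = C, i = V, h = C, e = V, x = C, o = V, v = C.

CVCVCVCVC


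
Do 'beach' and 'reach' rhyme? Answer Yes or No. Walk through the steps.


Rime (stressed vowel + following sounds) of 'beach': -each = /iːtʃ/
Rime of 'reach': -each = /iːtʃ/
/iːtʃ/ and /iːtʃ/ are the same ending sound, so the words rhyme.

Yes


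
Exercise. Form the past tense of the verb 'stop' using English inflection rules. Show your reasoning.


Apply rule: Double final consonant and add -ed. 'stop' becomes 'stopped'.

stopped


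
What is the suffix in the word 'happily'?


The word 'happily' = 'happy' (root) + '-ly' (suffix). The suffix is '-ly'.

ly


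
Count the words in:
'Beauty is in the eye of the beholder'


Split into words: Beauty | is | in | the | eye | of | the | beholder = 8 words.

8


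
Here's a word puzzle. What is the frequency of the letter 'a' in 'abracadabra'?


Letter 'a' in 'abracadabra': found at position(s) 1, 4, 6, 8, 11 = 5 occurrence(s).

5


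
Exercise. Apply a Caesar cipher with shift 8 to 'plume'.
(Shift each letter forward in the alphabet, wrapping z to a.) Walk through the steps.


Shift each letter by 8: p -> x, l -> t, u -> c, m -> u, e -> m. Result: 'xtcum'.

xtcum


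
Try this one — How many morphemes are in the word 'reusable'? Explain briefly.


Decomposition: re- (prefix) + use (root) + -able (suffix) = 3 morpheme(s)

3 morphemes


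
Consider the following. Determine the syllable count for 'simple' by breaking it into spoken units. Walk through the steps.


Break 'simple' into syllables: sim-ple -> sim | ple = 2 syllables

2 syllables


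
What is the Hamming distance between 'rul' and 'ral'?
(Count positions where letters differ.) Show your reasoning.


Alignment:
Position 1: 'r' vs 'r' = match
Position 2: 'u' vs 'a' = DIFFER
Position 3: 'l' vs 'l' = match
Total differences: 1

1


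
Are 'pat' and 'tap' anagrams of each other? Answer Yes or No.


Sorted letters of 'pat': 'apt'
Sorted letters of 'tap': 'apt'
They match.

Yes


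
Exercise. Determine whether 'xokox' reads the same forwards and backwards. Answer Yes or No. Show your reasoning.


Forward: 'xokox'
Reversed: 'xokox'
They are identical.

Yes


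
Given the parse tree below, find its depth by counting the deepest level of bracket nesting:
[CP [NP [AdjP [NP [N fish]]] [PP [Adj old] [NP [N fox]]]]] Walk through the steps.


Count bracket nesting levels:
'[' at pos 0: depth = 1
'[' at pos 4: depth = 2
'[' at pos 8: depth = 3
'[' at pos 14: depth = 4
'[' at pos 18: depth = 5
'[' at pos 29: depth = 3
'[' at pos 33: depth = 4
'[' at pos 43: depth = 4
'[' at pos 47: depth = 5
Maximum depth reached: 5

5


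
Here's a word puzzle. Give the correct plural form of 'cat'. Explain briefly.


Apply rule: Add -s. 'cat' becomes 'cats'.

cats


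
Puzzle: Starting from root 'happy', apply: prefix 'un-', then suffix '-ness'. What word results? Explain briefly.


Step 1: Add prefix 'un-' to 'happy' = 'unhappy'
Step 2: Add suffix '-ness' to 'unhappy' = 'unhappiness'

unhappiness


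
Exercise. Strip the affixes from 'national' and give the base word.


Remove suffix '-al' from 'national' to get root 'nation'.

nation


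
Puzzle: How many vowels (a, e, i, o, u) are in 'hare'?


Vowels in 'hare': a, e = 2 vowels.

2


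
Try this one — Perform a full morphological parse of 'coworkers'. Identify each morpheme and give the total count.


Step 1: Identify prefix: 'co' (meaning: together)
Step 2: Identify root: 'work'
Step 3: Identify suffix(es): 'er, s'
Decomposition: co- (prefix: together) + work (root) + -er (suffix: one who) + -s (plural)
Total morphemes: 4

4 morphemes (co- (prefix: together) + work (root) + -er (suffix: one who) + -s (plural))


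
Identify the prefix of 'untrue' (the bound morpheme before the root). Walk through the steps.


The word 'untrue' = 'un' (prefix) + 'true' (root). The prefix is 'un'.

un


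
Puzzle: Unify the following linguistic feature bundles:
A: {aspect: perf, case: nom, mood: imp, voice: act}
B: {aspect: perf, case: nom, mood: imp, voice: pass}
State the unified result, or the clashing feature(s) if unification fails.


Compare features:
aspect: A=perf vs B=perf -> unified: perf
case: A=nom vs B=nom -> unified: nom
mood: A=imp vs B=imp -> unified: imp
voice: A=act vs B=pass -> CLASH
Clash detected on feature 'voice' (act vs pass); unification fails.

CLASH on 'voice' (act vs pass)


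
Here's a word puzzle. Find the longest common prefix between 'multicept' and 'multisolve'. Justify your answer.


Compare from the start: 5 characters match: 'multi'. Mismatch at position 6: 'c' vs 's'.

multi


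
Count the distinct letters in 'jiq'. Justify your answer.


Unique letters in 'jiq': {i, j, q} = 3 distinct letters.

3


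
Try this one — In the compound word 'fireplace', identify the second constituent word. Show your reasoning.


Split 'fireplace' into 'fire' + 'place'. The second part is 'place'.

place


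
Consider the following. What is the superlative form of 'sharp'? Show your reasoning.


Apply superlative formation (add -est): 'sharp' -> 'sharpest'.

sharpest


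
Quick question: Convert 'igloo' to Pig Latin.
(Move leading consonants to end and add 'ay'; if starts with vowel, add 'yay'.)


'igloo' starts with a vowel, so add 'yay': 'iglooyay'.

iglooyay


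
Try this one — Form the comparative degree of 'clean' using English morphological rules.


Apply comparative formation (add -er): 'clean' -> 'cleaner'.

cleaner


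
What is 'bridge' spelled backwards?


Reverse 'bridge' character by character: 'egdirb'.

egdirb


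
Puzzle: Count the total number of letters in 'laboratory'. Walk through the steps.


Spell out 'laboratory' and number each letter: l(1), a(2), b(3), o(4), r(5), a(6), t(7), o(8), r(9), y(10). Total: 10 letters.

10


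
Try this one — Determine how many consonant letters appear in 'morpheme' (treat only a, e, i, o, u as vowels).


Consonants in 'morpheme': m, r, p, h, m = 5 consonants.

5


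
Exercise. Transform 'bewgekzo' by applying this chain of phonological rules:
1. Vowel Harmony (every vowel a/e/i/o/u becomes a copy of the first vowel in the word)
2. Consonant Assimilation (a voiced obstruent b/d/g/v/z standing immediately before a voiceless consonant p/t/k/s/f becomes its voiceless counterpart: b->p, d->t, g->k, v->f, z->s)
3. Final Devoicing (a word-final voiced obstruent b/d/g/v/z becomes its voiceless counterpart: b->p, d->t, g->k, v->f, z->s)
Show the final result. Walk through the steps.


Starting form: 'bewgekzo'
Rule 1: Vowel Harmony: all vowels become 'e' (matching first vowel). 'bewgekzo' -> 'bewgekze'
Rule 2: Consonant Assimilation: no voiced obstruent (b/d/g/v/z) stands immediately before a voiceless consonant (p/t/k/s/f). No change.
Rule 3: Final Devoicing: the word ends in the vowel 'e', not a consonant. No change.
Final form: 'bewgekze'

bewgekze


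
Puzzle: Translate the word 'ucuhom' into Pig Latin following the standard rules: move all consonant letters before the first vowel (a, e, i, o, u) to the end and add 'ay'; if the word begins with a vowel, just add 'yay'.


'ucuhom' starts with a vowel, so add 'yay': 'ucuhomyay'.

ucuhomyay


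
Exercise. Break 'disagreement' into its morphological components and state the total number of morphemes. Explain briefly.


Step 1: Identify prefix: 'dis' (meaning: not/apart)
Step 2: Identify root: 'agree'
Step 3: Identify suffix(es): 'ment'
Decomposition: dis- (prefix: not/apart) + agree (root) + -ment (suffix: action/result)
Total morphemes: 3

3 morphemes (dis- (prefix: not/apart) + agree (root) + -ment (suffix: action/result))


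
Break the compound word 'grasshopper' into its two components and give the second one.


Split 'grasshopper' into 'grass' + 'hopper'. The second part is 'hopper'.

hopper


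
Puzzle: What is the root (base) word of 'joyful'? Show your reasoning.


Remove suffix '-ful' from 'joyful' to get root 'joy'.

joy


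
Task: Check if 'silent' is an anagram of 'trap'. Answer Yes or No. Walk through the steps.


Sorted letters of 'silent': 'eilnst'
Sorted letters of 'trap': 'aprt'
They do not match.

No


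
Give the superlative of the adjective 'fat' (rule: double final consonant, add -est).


Apply superlative formation (double final consonant, add -est): 'fat' -> 'fattest'.

fattest


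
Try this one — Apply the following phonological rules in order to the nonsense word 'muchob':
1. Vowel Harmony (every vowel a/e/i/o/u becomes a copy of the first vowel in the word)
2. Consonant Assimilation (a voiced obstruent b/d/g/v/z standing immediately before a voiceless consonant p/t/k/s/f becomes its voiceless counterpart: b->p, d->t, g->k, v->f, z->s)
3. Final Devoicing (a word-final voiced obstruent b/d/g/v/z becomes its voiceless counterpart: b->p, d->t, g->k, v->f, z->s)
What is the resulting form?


Starting form: 'muchob'
Rule 1: Vowel Harmony: all vowels become 'u' (matching first vowel). 'muchob' -> 'muchub'
Rule 2: Consonant Assimilation: no voiced obstruent (b/d/g/v/z) stands immediately before a voiceless consonant (p/t/k/s/f). No change.
Rule 3: Final Devoicing: word-final voiced obstruent 'b' becomes voiceless 'p'. 'muchub' -> 'muchup'
Final form: 'muchup'

muchup


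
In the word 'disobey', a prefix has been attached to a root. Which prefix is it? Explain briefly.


The word 'disobey' = 'dis' (prefix) + 'obey' (root). The prefix is 'dis'.

dis


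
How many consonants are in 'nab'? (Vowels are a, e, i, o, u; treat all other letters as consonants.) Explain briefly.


Consonants in 'nab': n, b = 2 consonants.

2


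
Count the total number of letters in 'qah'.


Spell out 'qah' and number each letter: q(1), a(2), h(3). Total: 3 letters.

3


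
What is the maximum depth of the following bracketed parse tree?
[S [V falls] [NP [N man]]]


Count bracket nesting levels:
'[' at pos 0: depth = 1
'[' at pos 3: depth = 2
'[' at pos 13: depth = 2
'[' at pos 17: depth = 3
Maximum depth reached: 3

3


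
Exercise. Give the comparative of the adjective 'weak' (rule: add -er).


Apply comparative formation (add -er): 'weak' -> 'weaker'.

weaker


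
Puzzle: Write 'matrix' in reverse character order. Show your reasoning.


Reverse 'matrix' character by character: 'xirtam'.

xirtam


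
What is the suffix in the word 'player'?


The word 'player' = 'play' (root) + '-er' (suffix). The suffix is '-er'.

er


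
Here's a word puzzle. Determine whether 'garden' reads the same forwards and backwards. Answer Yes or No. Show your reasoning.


Forward: 'garden'
Reversed: 'nedrag'
They differ.

No


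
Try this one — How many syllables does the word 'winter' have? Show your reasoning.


Break 'winter' into syllables: win-ter -> win | ter = 2 syllables

2 syllables


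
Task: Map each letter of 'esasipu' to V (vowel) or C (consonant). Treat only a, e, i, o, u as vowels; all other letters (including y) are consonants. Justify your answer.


Letter mapping: e = V, s = C, a = V, s = C, i = V, p = C, u = V.

VCVCVCV


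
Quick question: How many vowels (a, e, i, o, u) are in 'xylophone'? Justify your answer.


Vowels in 'xylophone': o, o, e = 3 vowels.

3


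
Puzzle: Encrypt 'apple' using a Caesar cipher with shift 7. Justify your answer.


Shift each letter by 7: a -> h, p -> w, p -> w, l -> s, e -> l. Result: 'hwwsl'.

hwwsl


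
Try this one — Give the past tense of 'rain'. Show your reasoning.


Apply rule: Add -ed. 'rain' becomes 'rained'.

rained


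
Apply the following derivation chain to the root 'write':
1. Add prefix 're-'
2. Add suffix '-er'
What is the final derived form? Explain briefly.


Step 1: Add prefix 're-' to 'write' = 'rewrite'
Step 2: Add suffix '-er' to 'rewrite' = 'rewriter'

rewriter


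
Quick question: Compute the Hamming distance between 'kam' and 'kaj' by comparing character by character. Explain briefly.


Alignment:
Position 1: 'k' vs 'k' = match
Position 2: 'a' vs 'a' = match
Position 3: 'm' vs 'j' = DIFFER
Total differences: 1

1


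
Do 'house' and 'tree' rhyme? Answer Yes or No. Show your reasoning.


Rime (stressed vowel + following sounds) of 'house': -ouse = /aʊs/
Rime of 'tree': -ee = /iː/
/aʊs/ and /iː/ are different ending sounds, so the words do not rhyme.

No


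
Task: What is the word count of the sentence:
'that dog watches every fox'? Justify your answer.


Split into words: that | dog | watches | every | fox = 5 words.

5


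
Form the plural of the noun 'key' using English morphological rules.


Apply rule: Add -s. 'key' becomes 'keys'.

keys


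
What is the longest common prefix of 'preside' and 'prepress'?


Compare from the start: 3 characters match: 'pre'. Mismatch at position 4: 's' vs 'p'.

pre


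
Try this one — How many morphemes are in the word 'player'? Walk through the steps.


Decomposition: play (root) + -er (suffix) = 2 morpheme(s)

2 morphemes


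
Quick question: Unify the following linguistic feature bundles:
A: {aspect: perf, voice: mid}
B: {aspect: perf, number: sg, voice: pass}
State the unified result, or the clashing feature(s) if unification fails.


Compare features:
aspect: A=perf vs B=perf -> unified: perf
number: A=_ vs B=sg -> unified: sg
voice: A=mid vs B=pass -> CLASH
Clash detected on feature 'voice' (mid vs pass); unification fails.

CLASH on 'voice' (mid vs pass)


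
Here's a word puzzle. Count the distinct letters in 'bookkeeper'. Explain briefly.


Unique letters in 'bookkeeper': {b, e, k, o, p, r} = 6 distinct letters.

6


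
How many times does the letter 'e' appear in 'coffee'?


Letter 'e' in 'coffee': found at position(s) 5, 6 = 2 occurrence(s).

2


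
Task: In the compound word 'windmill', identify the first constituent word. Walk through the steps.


Split 'windmill' into 'wind' + 'mill'. The first part is 'wind'.

wind


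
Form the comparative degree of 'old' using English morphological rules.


Apply comparative formation (add -er): 'old' -> 'older'.

older


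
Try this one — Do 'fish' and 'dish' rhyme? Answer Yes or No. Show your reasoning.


Rime (stressed vowel + following sounds) of 'fish': -ish = /ɪʃ/
Rime of 'dish': -ish = /ɪʃ/
/ɪʃ/ and /ɪʃ/ are the same ending sound, so the words rhyme.

Yes


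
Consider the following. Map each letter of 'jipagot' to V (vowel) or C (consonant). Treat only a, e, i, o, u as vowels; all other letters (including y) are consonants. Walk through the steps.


Letter mapping: j = C, i = V, p = C, a = V, g = C, o = V, t = C.

CVCVCVC


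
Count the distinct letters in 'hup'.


Unique letters in 'hup': {h, p, u} = 3 distinct letters.

3


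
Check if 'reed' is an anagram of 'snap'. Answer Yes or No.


Sorted letters of 'reed': 'deer'
Sorted letters of 'snap': 'anps'
They do not match.

No


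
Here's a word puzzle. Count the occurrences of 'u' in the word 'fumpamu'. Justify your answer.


Letter 'u' in 'fumpamu': found at position(s) 2, 7 = 2 occurrence(s).

2


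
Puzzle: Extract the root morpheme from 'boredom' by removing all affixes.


Remove suffix '-dom' from 'boredom' to get root 'bore'.

bore


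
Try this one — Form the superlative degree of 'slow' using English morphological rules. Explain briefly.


Apply superlative formation (add -est): 'slow' -> 'slowest'.

slowest


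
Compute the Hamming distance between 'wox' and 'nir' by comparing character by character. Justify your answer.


Alignment:
Position 1: 'w' vs 'n' = DIFFER
Position 2: 'o' vs 'i' = DIFFER
Position 3: 'x' vs 'r' = DIFFER
Total differences: 3

3


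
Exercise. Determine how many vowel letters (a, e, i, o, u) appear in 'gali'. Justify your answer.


Vowels in 'gali': a, i = 2 vowels.

2


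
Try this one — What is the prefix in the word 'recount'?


The word 'recount' = 're' (prefix) + 'count' (root). The prefix is 're'.

re


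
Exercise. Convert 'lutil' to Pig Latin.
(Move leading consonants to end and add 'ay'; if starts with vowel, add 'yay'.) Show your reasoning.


'lutil': move consonant cluster 'l' to end and add 'ay': 'utillay'.

utillay


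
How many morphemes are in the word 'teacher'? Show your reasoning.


Decomposition: teach (root) + -er (suffix) = 2 morpheme(s)

2 morphemes


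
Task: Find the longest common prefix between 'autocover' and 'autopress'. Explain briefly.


Compare from the start: 4 characters match: 'auto'. Mismatch at position 5: 'c' vs 'p'.

auto


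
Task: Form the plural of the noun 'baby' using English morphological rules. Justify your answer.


Apply rule: Change -y to -ies (consonant + y). 'baby' becomes 'babies'.

babies


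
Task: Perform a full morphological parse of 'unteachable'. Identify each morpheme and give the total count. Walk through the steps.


Step 1: Identify prefix: 'un' (meaning: not/reverse)
Step 2: Identify root: 'teach'
Step 3: Identify suffix(es): 'able'
Decomposition: un- (prefix: not/reverse) + teach (root) + -able (suffix: capable of)
Total morphemes: 3

3 morphemes (un- (prefix: not/reverse) + teach (root) + -able (suffix: capable of))


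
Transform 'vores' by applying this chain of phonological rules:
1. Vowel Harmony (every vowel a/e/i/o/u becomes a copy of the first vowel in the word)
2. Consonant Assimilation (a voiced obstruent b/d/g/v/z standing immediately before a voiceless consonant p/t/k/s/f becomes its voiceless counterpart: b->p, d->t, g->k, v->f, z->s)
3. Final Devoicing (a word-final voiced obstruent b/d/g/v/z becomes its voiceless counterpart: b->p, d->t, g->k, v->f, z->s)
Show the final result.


Starting form: 'vores'
Rule 1: Vowel Harmony: all vowels become 'o' (matching first vowel). 'vores' -> 'voros'
Rule 2: Consonant Assimilation: no voiced obstruent (b/d/g/v/z) stands immediately before a voiceless consonant (p/t/k/s/f). No change.
Rule 3: Final Devoicing: final consonant 's' is not one of the voiced obstruents b/d/g/v/z. No change.
Final form: 'voros'

voros


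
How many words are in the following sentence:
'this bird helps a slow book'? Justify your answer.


Split into words: this | bird | helps | a | slow | book = 6 words.

6


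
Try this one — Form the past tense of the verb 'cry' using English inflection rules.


Apply rule: Change -y to -ied. 'cry' becomes 'cried'.

cried


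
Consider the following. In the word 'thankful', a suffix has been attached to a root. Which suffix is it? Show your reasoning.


The word 'thankful' = 'thank' (root) + '-ful' (suffix). The suffix is '-ful'.

ful


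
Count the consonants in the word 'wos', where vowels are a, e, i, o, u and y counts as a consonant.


Consonants in 'wos': w, s = 2 consonants.

2


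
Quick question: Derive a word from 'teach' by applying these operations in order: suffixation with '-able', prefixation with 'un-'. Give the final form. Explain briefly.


Step 1: Add suffix '-able' to 'teach' = 'teachable'
Step 2: Add prefix 'un-' to 'teachable' = 'unteachable'

unteachable


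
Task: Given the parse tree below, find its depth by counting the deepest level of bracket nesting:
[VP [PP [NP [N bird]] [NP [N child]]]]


Count bracket nesting levels:
'[' at pos 0: depth = 1
'[' at pos 4: depth = 2
'[' at pos 8: depth = 3
'[' at pos 12: depth = 4
'[' at pos 22: depth = 3
'[' at pos 26: depth = 4
Maximum depth reached: 4

4


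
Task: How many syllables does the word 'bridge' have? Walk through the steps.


Break 'bridge' into syllables: bridge -> bridge = 1 syllable

1 syllable


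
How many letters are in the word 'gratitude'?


Spell out 'gratitude' and number each letter: g(1), r(2), a(3), t(4), i(5), t(6), u(7), d(8), e(9). Total: 9 letters.

9


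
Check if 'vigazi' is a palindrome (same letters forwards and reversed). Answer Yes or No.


Forward: 'vigazi'
Reversed: 'izagiv'
They differ.

No


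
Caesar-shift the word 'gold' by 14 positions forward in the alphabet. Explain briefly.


Shift each letter by 14: g -> u, o -> c, l -> z, d -> r. Result: 'uczr'.

uczr


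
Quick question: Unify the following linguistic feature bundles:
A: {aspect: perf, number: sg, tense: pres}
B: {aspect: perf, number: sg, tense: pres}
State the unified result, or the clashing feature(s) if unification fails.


Compare features:
aspect: A=perf vs B=perf -> unified: perf
number: A=sg vs B=sg -> unified: sg
tense: A=pres vs B=pres -> unified: pres
No clashes found.

Unified: {aspect: perf, number: sg, tense: pres}


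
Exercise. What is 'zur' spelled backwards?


Reverse 'zur' character by character: 'ruz'.

ruz


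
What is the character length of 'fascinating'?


Spell out 'fascinating' and number each letter: f(1), a(2), s(3), c(4), i(5), n(6), a(7), t(8), i(9), n(10), g(11). Total: 11 letters.

11


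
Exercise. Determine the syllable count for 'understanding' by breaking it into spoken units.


Break 'understanding' into syllables: un-der-stand-ing -> un | der | stand | ing = 4 syllables

4 syllables


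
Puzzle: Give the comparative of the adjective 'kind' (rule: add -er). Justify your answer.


Apply comparative formation (add -er): 'kind' -> 'kinder'.

kinder


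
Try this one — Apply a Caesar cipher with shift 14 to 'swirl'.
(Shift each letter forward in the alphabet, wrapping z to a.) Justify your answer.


Shift each letter by 14: s -> g, w -> k, i -> w, r -> f, l -> z. Result: 'gkwfz'.

gkwfz


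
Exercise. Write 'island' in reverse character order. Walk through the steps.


Reverse 'island' character by character: 'dnalsi'.

dnalsi


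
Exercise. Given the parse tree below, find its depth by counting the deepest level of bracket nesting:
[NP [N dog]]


Count bracket nesting levels:
'[' at pos 0: depth = 1
'[' at pos 4: depth = 2
Maximum depth reached: 2

2


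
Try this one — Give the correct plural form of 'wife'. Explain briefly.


Apply rule: Change -fe to -ves. 'wife' becomes 'wives'.

wives


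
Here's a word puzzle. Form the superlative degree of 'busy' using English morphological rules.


Apply superlative formation (consonant + y: change y to i, add -est): 'busy' -> 'busiest'.

busiest


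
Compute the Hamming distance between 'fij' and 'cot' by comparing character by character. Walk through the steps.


Alignment:
Position 1: 'f' vs 'c' = DIFFER
Position 2: 'i' vs 'o' = DIFFER
Position 3: 'j' vs 't' = DIFFER
Total differences: 3

3


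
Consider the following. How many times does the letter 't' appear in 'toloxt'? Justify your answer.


Letter 't' in 'toloxt': found at position(s) 1, 6 = 2 occurrence(s).

2


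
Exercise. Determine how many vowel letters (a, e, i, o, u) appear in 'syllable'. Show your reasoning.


Vowels in 'syllable': a, e = 2 vowels.

2


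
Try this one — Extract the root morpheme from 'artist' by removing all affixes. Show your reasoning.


Remove suffix '-ist' from 'artist' to get root 'art'.

art


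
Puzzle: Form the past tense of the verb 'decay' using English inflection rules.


Apply rule: Add -ed. 'decay' becomes 'decayed'.

decayed


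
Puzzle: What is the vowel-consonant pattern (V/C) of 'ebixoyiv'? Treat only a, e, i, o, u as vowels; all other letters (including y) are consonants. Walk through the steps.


Letter mapping: e = V, b = C, i = V, x = C, o = V, y = C, i = V, v = C.

VCVCVCVC


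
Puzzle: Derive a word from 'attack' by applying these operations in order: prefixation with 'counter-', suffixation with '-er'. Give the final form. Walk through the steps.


Step 1: Add prefix 'counter-' to 'attack' = 'counterattack'
Step 2: Add suffix '-er' to 'counterattack' = 'counterattacker'

counterattacker


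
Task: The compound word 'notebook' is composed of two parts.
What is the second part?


Split 'notebook' into 'note' + 'book'. The second part is 'book'.

book


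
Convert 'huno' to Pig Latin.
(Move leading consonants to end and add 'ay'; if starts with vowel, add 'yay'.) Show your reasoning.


'huno': move consonant cluster 'h' to end and add 'ay': 'unohay'.

unohay


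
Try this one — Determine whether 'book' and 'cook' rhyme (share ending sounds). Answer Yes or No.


Rime (stressed vowel + following sounds) of 'book': -ook = /ʊk/
Rime of 'cook': -ook = /ʊk/
/ʊk/ and /ʊk/ are the same ending sound, so the words rhyme.

Yes


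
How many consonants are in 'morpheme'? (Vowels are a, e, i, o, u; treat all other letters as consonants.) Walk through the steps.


Consonants in 'morpheme': m, r, p, h, m = 5 consonants.

5


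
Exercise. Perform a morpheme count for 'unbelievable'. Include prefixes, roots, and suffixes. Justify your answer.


Decomposition: un- (prefix) + believe (root) + -able (suffix) = 3 morpheme(s)

3 morphemes


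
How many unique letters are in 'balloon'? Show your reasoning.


Unique letters in 'balloon': {a, b, l, n, o} = 5 distinct letters.

5


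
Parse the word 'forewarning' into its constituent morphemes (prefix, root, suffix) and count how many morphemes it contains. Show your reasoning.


Step 1: Identify prefix: 'fore' (meaning: before/front)
Step 2: Identify root: 'warn'
Step 3: Identify suffix(es): 'ing'
Decomposition: fore- (prefix: before/front) + warn (root) + -ing (suffix: ongoing action)
Total morphemes: 3

3 morphemes (fore- (prefix: before/front) + warn (root) + -ing (suffix: ongoing action))


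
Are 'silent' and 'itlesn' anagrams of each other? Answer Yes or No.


Sorted letters of 'silent': 'eilnst'
Sorted letters of 'itlesn': 'eilnst'
They match.

Yes


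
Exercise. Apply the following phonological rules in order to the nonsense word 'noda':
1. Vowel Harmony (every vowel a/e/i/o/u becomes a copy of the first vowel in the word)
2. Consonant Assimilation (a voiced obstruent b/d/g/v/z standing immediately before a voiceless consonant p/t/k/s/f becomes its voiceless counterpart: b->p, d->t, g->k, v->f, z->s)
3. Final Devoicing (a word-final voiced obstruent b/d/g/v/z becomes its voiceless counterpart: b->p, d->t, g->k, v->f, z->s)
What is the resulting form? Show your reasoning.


Starting form: 'noda'
Rule 1: Vowel Harmony: all vowels become 'o' (matching first vowel). 'noda' -> 'nodo'
Rule 2: Consonant Assimilation: no voiced obstruent (b/d/g/v/z) stands immediately before a voiceless consonant (p/t/k/s/f). No change.
Rule 3: Final Devoicing: the word ends in the vowel 'o', not a consonant. No change.
Final form: 'nodo'

nodo


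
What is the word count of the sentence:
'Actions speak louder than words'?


Split into words: Actions | speak | louder | than | words = 5 words.

5


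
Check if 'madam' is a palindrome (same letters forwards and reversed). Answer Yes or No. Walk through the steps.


Forward: 'madam'
Reversed: 'madam'
They are identical.

Yes


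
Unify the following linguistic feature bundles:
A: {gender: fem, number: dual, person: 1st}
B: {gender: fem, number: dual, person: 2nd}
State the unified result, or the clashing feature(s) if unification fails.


Compare features:
gender: A=fem vs B=fem -> unified: fem
number: A=dual vs B=dual -> unified: dual
person: A=1st vs B=2nd -> CLASH
Clash detected on feature 'person' (1st vs 2nd); unification fails.

CLASH on 'person' (1st vs 2nd)


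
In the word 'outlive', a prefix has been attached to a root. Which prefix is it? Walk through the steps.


The word 'outlive' = 'out' (prefix) + 'live' (root). The prefix is 'out'.

out


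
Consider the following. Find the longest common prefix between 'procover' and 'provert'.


Compare from the start: 3 characters match: 'pro'. Mismatch at position 4: 'c' vs 'v'.

pro


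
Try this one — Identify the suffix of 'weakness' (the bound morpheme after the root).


The word 'weakness' = 'weak' (root) + '-ness' (suffix). The suffix is '-ness'.

ness


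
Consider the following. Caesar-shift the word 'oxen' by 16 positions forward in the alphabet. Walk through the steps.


Shift each letter by 16: o -> e, x -> n, e -> u, n -> d. Result: 'enud'.

enud


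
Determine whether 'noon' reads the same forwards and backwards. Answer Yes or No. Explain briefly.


Forward: 'noon'
Reversed: 'noon'
They are identical.

Yes


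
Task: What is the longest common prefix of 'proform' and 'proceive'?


Compare from the start: 3 characters match: 'pro'. Mismatch at position 4: 'f' vs 'c'.

pro


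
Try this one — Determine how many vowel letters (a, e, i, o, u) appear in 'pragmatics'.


Vowels in 'pragmatics': a, a, i = 3 vowels.

3


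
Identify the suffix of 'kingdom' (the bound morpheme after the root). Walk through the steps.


The word 'kingdom' = 'king' (root) + '-dom' (suffix). The suffix is '-dom'.

dom


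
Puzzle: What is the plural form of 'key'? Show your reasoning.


Apply rule: Add -s. 'key' becomes 'keys'.

keys


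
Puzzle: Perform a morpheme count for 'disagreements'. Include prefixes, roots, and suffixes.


Decomposition: dis- (prefix) + agree (root) + -ment (suffix) + -s (plural) = 4 morpheme(s)

4 morphemes


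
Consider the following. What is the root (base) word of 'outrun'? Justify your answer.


Remove prefix 'out' from 'outrun' to get root 'run'.

run


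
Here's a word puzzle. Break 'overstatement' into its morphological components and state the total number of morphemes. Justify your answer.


Step 1: Identify prefix: 'over' (meaning: excessively)
Step 2: Identify root: 'state'
Step 3: Identify suffix(es): 'ment'
Decomposition: over- (prefix: excessively) + state (root) + -ment (suffix: action/result)
Total morphemes: 3

3 morphemes (over- (prefix: excessively) + state (root) + -ment (suffix: action/result))


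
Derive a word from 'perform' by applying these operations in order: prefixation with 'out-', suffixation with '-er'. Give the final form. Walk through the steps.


Step 1: Add prefix 'out-' to 'perform' = 'outperform'
Step 2: Add suffix '-er' to 'outperform' = 'outperformer'

outperformer
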